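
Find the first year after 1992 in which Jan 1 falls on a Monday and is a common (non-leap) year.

Jan 1 advances by 2 weekdays after a leap year and by 1 after a common year.
1992: Jan 1 is Wednesday (leap).
1993: Friday
1994: Saturday
1995: Sunday
1996: Monday (leap)
1997: Wednesday
1998: Thursday
1999: Friday
2000: Saturday (leap)
2001: Monday
2001 begins on a Monday and is a common year.

2001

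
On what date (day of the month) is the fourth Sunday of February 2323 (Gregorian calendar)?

25

February 1, 2323 is a Thursday, so the first Sunday is the 4th.
The fourth Sunday is 4 + 21 = 25.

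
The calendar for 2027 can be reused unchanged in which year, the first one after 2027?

Two years share a calendar iff Jan 1 falls on the same weekday and both are leap or both are common. 2027: Jan 1 is Friday, common year.
2028: Jan 1 Saturday, leap
2029: Jan 1 Monday, common
2030: Jan 1 Tuesday, common
2031: Jan 1 Wednesday, common
2032: Jan 1 Thursday, leap
2033: Jan 1 Saturday, common
2034: Jan 1 Sunday, common
2035: Jan 1 Monday, common
2036: Jan 1 Tuesday, leap
2037: Jan 1 Thursday, common
2038: Jan 1 Friday, common
2038 matches on both conditions.

2038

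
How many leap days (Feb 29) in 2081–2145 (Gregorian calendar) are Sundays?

2

Leap years in 2081–2145: 15 of them.
Feb 29 weekday advances by 5 (mod 7) from one leap year to the next four years later (or differs when a century non-leap intervenes).
Leap-day weekdays: 2084:Tue 2088:Sun✓ 2092:Fri 2096:Wed 2104:Fri 2108:Wed 2112:Mon 2116:Sat 2120:Thu 2124:Tue 2128:Sun✓ 2132:Fri 2136:Wed 2140:Mon 2144:Sat
Sunday: 2088, 2128 → 2.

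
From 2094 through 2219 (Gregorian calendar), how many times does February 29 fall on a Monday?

5

Leap years in 2094–2219: 29 of them.
Feb 29 weekday advances by 5 (mod 7) from one leap year to the next four years later (or differs when a century non-leap intervenes).
Leap-day weekdays: 2096:Wed 2104:Fri 2108:Wed 2112:Mon✓ 2116:Sat 2120:Thu 2124:Tue 2128:Sun 2132:Fri 2136:Wed 2140:Mon✓ 2144:Sat 2148:Thu …(3 more)… 2164:Wed 2168:Mon✓ 2172:Sat 2176:Thu 2180:Tue 2184:Sun 2188:Fri 2192:Wed 2196:Mon✓ 2204:Wed 2208:Mon✓ 2212:Sat 2216:Thu
Monday: 2112, 2140, 2168, 2196, 2208 → 5.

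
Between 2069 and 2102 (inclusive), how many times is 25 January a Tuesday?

5

Track 25 January's weekday year by year (advancing +1, or +2 across a Feb 29):
  2069: Fri  2070: Sat (+1)  2071: Sun (+1)  2072: Mon (+1)  2073: Wed (+2)
  2074: Thu (+1)  2075: Fri (+1)  2076: Sat (+1)  2077: Mon (+2)  2078: Tue (+1) ✓
  2079: Wed (+1)  2080: Thu (+1)  2081: Sat (+2)  2082: Sun (+1)  … (6 more years) …
  2089: Tue (+2) ✓  2090: Wed (+1)  2091: Thu (+1)  2092: Fri (+1)  2093: Sun (+2)
  2094: Mon (+1)  2095: Tue (+1) ✓  2096: Wed (+1)  2097: Fri (+2)  2098: Sat (+1)
  2099: Sun (+1)  2100: Mon (+1)  2101: Tue (+1) ✓  2102: Wed (+1)
Tuesday years: 2078, 2084, 2089, 2095, 2101 — 5 in total.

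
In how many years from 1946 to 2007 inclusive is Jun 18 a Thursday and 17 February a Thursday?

0

Check each year's weekday for Jun 18 and 17 February:
  1946: Tue/Sun  1947: Wed/Mon  1948: Fri/Tue  1949: Sat/Thu  1950: Sun/Fri  1951: Mon/Sat  1952: Wed/Sun  1953: Thu/Tue  1954: Fri/Wed  1955: Sat/Thu  1956: Mon/Fri  1957: Tue/Sun  1958: Wed/Mon  1959: Thu/Tue  …(34 more)…  1994: Sat/Thu  1995: Sun/Fri  1996: Tue/Sat  1997: Wed/Mon  1998: Thu/Tue  1999: Fri/Wed  2000: Sun/Thu  2001: Mon/Sat  2002: Tue/Sun  2003: Wed/Mon  2004: Fri/Tue  2005: Sat/Thu  2006: Sun/Fri  2007: Mon/Sat
Both conditions hold in: no year — 0.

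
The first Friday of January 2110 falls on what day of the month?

January 1, 2110 is a Wednesday, so the first Friday is the 3rd.
The first Friday is 3 + 0 = 3.

3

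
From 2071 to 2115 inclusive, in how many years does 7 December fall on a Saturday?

Track 7 December's weekday year by year (advancing +1, or +2 across a Feb 29):
  2071: Mon  2072: Wed (+2)  2073: Thu (+1)  2074: Fri (+1)  2075: Sat (+1) ✓
  2076: Mon (+2)  2077: Tue (+1)  2078: Wed (+1)  2079: Thu (+1)  2080: Sat (+2) ✓
  2081: Sun (+1)  2082: Mon (+1)  2083: Tue (+1)  2084: Thu (+2)  … (17 more years) …
  2102: Thu (+1)  2103: Fri (+1)  2104: Sun (+2)  2105: Mon (+1)  2106: Tue (+1)
  2107: Wed (+1)  2108: Fri (+2)  2109: Sat (+1) ✓  2110: Sun (+1)  2111: Mon (+1)
  2112: Wed (+2)  2113: Thu (+1)  2114: Fri (+1)  2115: Sat (+1) ✓
Saturday years: 2075, 2080, 2086, 2097, 2109, 2115 — 6 in total.

6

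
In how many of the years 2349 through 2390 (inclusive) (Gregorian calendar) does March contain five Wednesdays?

18

March has 31 days; it has five Wednesdays when Wednesday falls among the first (month-length − 28) days — i.e. when March 1 is one of Wednesday/Tuesday/Monday.
March 1 by year: 2349:Tue✓ 2350:Wed✓ 2351:Thu 2352:Sat 2353:Sun 2354:Mon✓ 2355:Tue✓ 2356:Thu 2357:Fri 2358:Sat 2359:Sun 2360:Tue✓ 2361:Wed✓ 2362:Thu 2363:Fri …(12 more)… 2376:Mon✓ 2377:Tue✓ 2378:Wed✓ 2379:Thu 2380:Sat 2381:Sun 2382:Mon✓ 2383:Tue✓ 2384:Thu 2385:Fri 2386:Sat 2387:Sun 2388:Tue✓ 2389:Wed✓ 2390:Thu
Years with five Wednesdays: 2349, 2350, 2354, 2355, 2360, 2361, 2365, 2366, 2367, 2371, 2372, 2376, 2377, 2378, 2382, 2383, 2388, 2389 → 18.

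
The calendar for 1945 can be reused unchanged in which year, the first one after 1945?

Two years share a calendar iff Jan 1 falls on the same weekday and both are leap or both are common. 1945: Jan 1 is Monday, common year.
1946: Jan 1 Tuesday, common
1947: Jan 1 Wednesday, common
1948: Jan 1 Thursday, leap
1949: Jan 1 Saturday, common
1950: Jan 1 Sunday, common
1951: Jan 1 Monday, common
1951 matches on both conditions.

1951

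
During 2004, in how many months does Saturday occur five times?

A month of length L has five Saturdays iff its first Saturday is on day ≤ L−28 (so day 1–3 in a 31-day month, 1–2 in a 30-day month, day 1 in a leap February).
Checking each month of 2004: Jan starts Thu (31d) ✓; Feb starts Sun (29d); Mar starts Mon (31d); Apr starts Thu (30d); May starts Sat (31d) ✓; Jun starts Tue (30d); Jul starts Thu (31d) ✓; Aug starts Sun (31d); Sep starts Wed (30d); Oct starts Fri (31d) ✓; Nov starts Mon (30d); Dec starts Wed (31d).
Five-Saturday months: January, May, July, October → 4.

4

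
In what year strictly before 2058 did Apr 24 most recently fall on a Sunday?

2050

From one year to the next, a fixed date's weekday advances by 1, or by 2 when a Feb 29 lies between the two dates.
2058: April 24 is Wednesday.
2057: Tuesday (−1)
2056: Monday (−1)
2055: Saturday (−2)
2054: Friday (−1)
2053: Thursday (−1)
2052: Wednesday (−1)
2051: Monday (−2)
2050: Sunday (−1)
Apr 24 falls on a Sunday in 2050.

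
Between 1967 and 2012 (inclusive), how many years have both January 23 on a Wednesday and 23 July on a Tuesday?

4

Check each year's weekday for January 23 and 23 July:
  1967: Mon/Sun  1968: Tue/Tue  1969: Thu/Wed  1970: Fri/Thu  1971: Sat/Fri  1972: Sun/Sun  1973: Tue/Mon  1974: Wed/Tue ✓  1975: Thu/Wed  1976: Fri/Fri  1977: Sun/Sat  1978: Mon/Sun  1979: Tue/Mon  1980: Wed/Wed  …(18 more)…  1999: Sat/Fri  2000: Sun/Sun  2001: Tue/Mon  2002: Wed/Tue ✓  2003: Thu/Wed  2004: Fri/Fri  2005: Sun/Sat  2006: Mon/Sun  2007: Tue/Mon  2008: Wed/Wed  2009: Fri/Thu  2010: Sat/Fri  2011: Sun/Sat  2012: Mon/Mon
Both conditions hold in: 1974, 1985, 1991, 2002 — 4.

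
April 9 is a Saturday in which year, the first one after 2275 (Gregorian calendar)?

From one year to the next, a fixed date's weekday advances by 1, or by 2 when a Feb 29 lies between the two dates.
2275: April 9 is Friday.
2276: Sunday (+2)
2277: Monday (+1)
2278: Tuesday (+1)
2279: Wednesday (+1)
2280: Friday (+2)
2281: Saturday (+1)
April 9 falls on a Saturday in 2281.

2281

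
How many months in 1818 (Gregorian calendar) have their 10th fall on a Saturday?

2

Check the 10th of each month of 1818: Jan 10: Sat, Feb 10: Tue, Mar 10: Tue, Apr 10: Fri, May 10: Sun, Jun 10: Wed, Jul 10: Fri, Aug 10: Mon, Sep 10: Thu, Oct 10: Sat, Nov 10: Tue, Dec 10: Thu.
Saturday occurs in January, October — 2 months.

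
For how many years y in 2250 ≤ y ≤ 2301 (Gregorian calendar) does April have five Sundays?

April has 30 days; it has five Sundays when Sunday falls among the first (month-length − 28) days — i.e. when April 1 is one of Sunday/Saturday.
April 1 by year: 2250:Mon 2251:Tue 2252:Thu 2253:Fri 2254:Sat✓ 2255:Sun✓ 2256:Tue 2257:Wed 2258:Thu 2259:Fri 2260:Sun✓ 2261:Mon 2262:Tue 2263:Wed 2264:Fri …(22 more)… 2287:Fri 2288:Sun✓ 2289:Mon 2290:Tue 2291:Wed 2292:Fri 2293:Sat✓ 2294:Sun✓ 2295:Mon 2296:Wed 2297:Thu 2298:Fri 2299:Sat✓ 2300:Sun✓ 2301:Mon
Years with five Sundays: 2254, 2255, 2260, 2265, 2266, 2271, 2276, 2277, 2282, 2283, 2288, 2293, 2294, 2299, 2300 → 15.

15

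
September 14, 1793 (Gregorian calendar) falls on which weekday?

Saturday

January 1, 1793 is a Tuesday.
September 14 is day 257 of the year, i.e. 256 days after Jan 1.
256 mod 7 = 4, so advance 4 weekdays from Tuesday: Saturday.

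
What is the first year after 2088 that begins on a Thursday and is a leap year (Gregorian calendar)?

Jan 1 advances by 2 weekdays after a leap year and by 1 after a common year.
2088: Jan 1 is Thursday (leap).
2089: Saturday
2090: Sunday
2091: Monday
2092: Tuesday (leap)
2093: Thursday
2094: Friday
2095: Saturday
2096: Sunday (leap)
2097: Tuesday
2098: Wednesday
2099: Thursday
2100: Friday
2101: Saturday
2102: Sunday
2103: Monday
2104: Tuesday (leap)
2105: Thursday
2106: Friday
2107: Saturday
2108: Sunday (leap)
2109: Tuesday
2110: Wednesday
2111: Thursday
2112: Friday (leap)
2113: Sunday
2114: Monday
2115: Tuesday
2116: Wednesday (leap)
2117: Friday
2118: Saturday
2119: Sunday
2120: Monday (leap)
2121: Wednesday
2122: Thursday
2123: Friday
2124: Saturday (leap)
2125: Monday
2126: Tuesday
2127: Wednesday
2128: Thursday (leap)
2128 begins on a Thursday and is a leap year.

2128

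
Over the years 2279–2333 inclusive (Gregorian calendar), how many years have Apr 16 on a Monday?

8

Track Apr 16's weekday year by year (advancing +1, or +2 across a Feb 29):
  2279: Wed  2280: Fri (+2)  2281: Sat (+1)  2282: Sun (+1)  2283: Mon (+1) ✓
  2284: Wed (+2)  2285: Thu (+1)  2286: Fri (+1)  2287: Sat (+1)  2288: Mon (+2) ✓
  2289: Tue (+1)  2290: Wed (+1)  2291: Thu (+1)  2292: Sat (+2)  … (27 more years) …
  2320: Fri (+2)  2321: Sat (+1)  2322: Sun (+1)  2323: Mon (+1) ✓  2324: Wed (+2)
  2325: Thu (+1)  2326: Fri (+1)  2327: Sat (+1)  2328: Mon (+2) ✓  2329: Tue (+1)
  2330: Wed (+1)  2331: Thu (+1)  2332: Sat (+2)  2333: Sun (+1)
Monday years: 2283, 2288, 2294, 2300, 2306, 2317, 2323, 2328 — 8 in total.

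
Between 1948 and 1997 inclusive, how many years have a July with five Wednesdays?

21

July has 31 days; it has five Wednesdays when Wednesday falls among the first (month-length − 28) days — i.e. when July 1 is one of Wednesday/Tuesday/Monday.
July 1 by year: 1948:Thu 1949:Fri 1950:Sat 1951:Sun 1952:Tue✓ 1953:Wed✓ 1954:Thu 1955:Fri 1956:Sun 1957:Mon✓ 1958:Tue✓ 1959:Wed✓ 1960:Fri 1961:Sat 1962:Sun …(20 more)… 1983:Fri 1984:Sun 1985:Mon✓ 1986:Tue✓ 1987:Wed✓ 1988:Fri 1989:Sat 1990:Sun 1991:Mon✓ 1992:Wed✓ 1993:Thu 1994:Fri 1995:Sat 1996:Mon✓ 1997:Tue✓
Years with five Wednesdays: 1952, 1953, 1957, 1958, 1959, 1963, 1964, 1968, 1969, 1970, 1974, 1975, 1980, 1981, 1985, 1986, 1987, 1991, 1992, 1996, 1997 → 21.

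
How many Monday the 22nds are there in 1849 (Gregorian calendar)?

Check the 22nd of each month of 1849: Jan 22: Mon, Feb 22: Thu, Mar 22: Thu, Apr 22: Sun, May 22: Tue, Jun 22: Fri, Jul 22: Sun, Aug 22: Wed, Sep 22: Sat, Oct 22: Mon, Nov 22: Thu, Dec 22: Sat.
Monday occurs in January, October — 2 months.

2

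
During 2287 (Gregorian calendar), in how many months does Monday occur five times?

A month of length L has five Mondays iff its first Monday is on day ≤ L−28 (so day 1–3 in a 31-day month, 1–2 in a 30-day month, day 1 in a leap February).
Checking each month of 2287: Jan starts Sat (31d) ✓; Feb starts Tue (28d); Mar starts Tue (31d); Apr starts Fri (30d); May starts Sun (31d) ✓; Jun starts Wed (30d); Jul starts Fri (31d); Aug starts Mon (31d) ✓; Sep starts Thu (30d); Oct starts Sat (31d) ✓; Nov starts Tue (30d); Dec starts Thu (31d).
Five-Monday months: January, May, August, October → 4.

4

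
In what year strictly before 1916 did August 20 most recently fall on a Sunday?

From one year to the next, a fixed date's weekday advances by 1, or by 2 when a Feb 29 lies between the two dates.
1916: August 20 is Sunday.
1915: Friday (−2)
1914: Thursday (−1)
1913: Wednesday (−1)
1912: Tuesday (−1)
1911: Sunday (−2)
August 20 falls on a Sunday in 1911.

1911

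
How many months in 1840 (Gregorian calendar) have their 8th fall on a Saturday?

Check the 8th of each month of 1840: Jan 8: Wed, Feb 8: Sat, Mar 8: Sun, Apr 8: Wed, May 8: Fri, Jun 8: Mon, Jul 8: Wed, Aug 8: Sat, Sep 8: Tue, Oct 8: Thu, Nov 8: Sun, Dec 8: Tue.
Saturday occurs in February, August — 2 months.

2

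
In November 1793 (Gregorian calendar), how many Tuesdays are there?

4

November 1793 has 30 days and begins on Friday.
The first Tuesday is November 5.
Tuesdays fall on 5, 12, 19, 26 — that's 4.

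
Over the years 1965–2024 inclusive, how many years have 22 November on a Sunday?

Track 22 November's weekday year by year (advancing +1, or +2 across a Feb 29):
  1965: Mon  1966: Tue (+1)  1967: Wed (+1)  1968: Fri (+2)  1969: Sat (+1)
  1970: Sun (+1) ✓  1971: Mon (+1)  1972: Wed (+2)  1973: Thu (+1)  1974: Fri (+1)
  1975: Sat (+1)  1976: Mon (+2)  1977: Tue (+1)  1978: Wed (+1)  … (32 more years) …
  2011: Tue (+1)  2012: Thu (+2)  2013: Fri (+1)  2014: Sat (+1)  2015: Sun (+1) ✓
  2016: Tue (+2)  2017: Wed (+1)  2018: Thu (+1)  2019: Fri (+1)  2020: Sun (+2) ✓
  2021: Mon (+1)  2022: Tue (+1)  2023: Wed (+1)  2024: Fri (+2)
Sunday years: 1970, 1981, 1987, 1992, 1998, 2009, 2015, 2020 — 8 in total.

8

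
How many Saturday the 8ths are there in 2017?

Check the 8th of each month of 2017: Jan 8: Sun, Feb 8: Wed, Mar 8: Wed, Apr 8: Sat, May 8: Mon, Jun 8: Thu, Jul 8: Sat, Aug 8: Tue, Sep 8: Fri, Oct 8: Sun, Nov 8: Wed, Dec 8: Fri.
Saturday occurs in April, July — 2 months.

2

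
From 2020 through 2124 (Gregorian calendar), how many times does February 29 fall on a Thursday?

Leap years in 2020–2124: 26 of them.
Feb 29 weekday advances by 5 (mod 7) from one leap year to the next four years later (or differs when a century non-leap intervenes).
Leap-day weekdays: 2020:Sat 2024:Thu✓ 2028:Tue 2032:Sun 2036:Fri 2040:Wed 2044:Mon 2048:Sat 2052:Thu✓ 2056:Tue 2060:Sun 2064:Fri 2068:Wed 2072:Mon 2076:Sat 2080:Thu✓ 2084:Tue 2088:Sun 2092:Fri 2096:Wed 2104:Fri 2108:Wed 2112:Mon 2116:Sat 2120:Thu✓ 2124:Tue
Thursday: 2024, 2052, 2080, 2120 → 4.

4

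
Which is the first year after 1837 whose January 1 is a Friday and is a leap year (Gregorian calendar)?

1864

Jan 1 advances by 2 weekdays after a leap year and by 1 after a common year.
1837: Jan 1 is Sunday.
1838: Monday
1839: Tuesday
1840: Wednesday (leap)
1841: Friday
1842: Saturday
1843: Sunday
1844: Monday (leap)
1845: Wednesday
1846: Thursday
1847: Friday
1848: Saturday (leap)
1849: Monday
1850: Tuesday
1851: Wednesday
1852: Thursday (leap)
1853: Saturday
1854: Sunday
1855: Monday
1856: Tuesday (leap)
1857: Thursday
1858: Friday
1859: Saturday
1860: Sunday (leap)
1861: Tuesday
1862: Wednesday
1863: Thursday
1864: Friday (leap)
1864 begins on a Friday and is a leap year.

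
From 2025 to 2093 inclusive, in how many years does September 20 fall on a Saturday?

Track September 20's weekday year by year (advancing +1, or +2 across a Feb 29):
  2025: Sat ✓  2026: Sun (+1)  2027: Mon (+1)  2028: Wed (+2)  2029: Thu (+1)
  2030: Fri (+1)  2031: Sat (+1) ✓  2032: Mon (+2)  2033: Tue (+1)  2034: Wed (+1)
  2035: Thu (+1)  2036: Sat (+2) ✓  2037: Sun (+1)  2038: Mon (+1)  … (41 more years) …
  2080: Fri (+2)  2081: Sat (+1) ✓  2082: Sun (+1)  2083: Mon (+1)  2084: Wed (+2)
  2085: Thu (+1)  2086: Fri (+1)  2087: Sat (+1) ✓  2088: Mon (+2)  2089: Tue (+1)
  2090: Wed (+1)  2091: Thu (+1)  2092: Sat (+2) ✓  2093: Sun (+1)
Saturday years: 2025, 2031, 2036, 2042, 2053, 2059, 2064, 2070, 2081, 2087, 2092 — 11 in total.

11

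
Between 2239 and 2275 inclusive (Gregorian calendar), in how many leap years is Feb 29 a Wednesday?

Leap years in 2239–2275: 9 of them.
Feb 29 weekday advances by 5 (mod 7) from one leap year to the next four years later (or differs when a century non-leap intervenes).
Leap-day weekdays: 2240:Sat 2244:Thu 2248:Tue 2252:Sun 2256:Fri 2260:Wed✓ 2264:Mon 2268:Sat 2272:Thu
Wednesday: 2260 → 1.

1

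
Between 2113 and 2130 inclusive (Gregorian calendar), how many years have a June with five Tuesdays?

5

June has 30 days; it has five Tuesdays when Tuesday falls among the first (month-length − 28) days — i.e. when June 1 is one of Tuesday/Monday.
June 1 by year: 2113:Thu 2114:Fri 2115:Sat 2116:Mon✓ 2117:Tue✓ 2118:Wed 2119:Thu 2120:Sat 2121:Sun 2122:Mon✓ 2123:Tue✓ 2124:Thu 2125:Fri 2126:Sat 2127:Sun 2128:Tue✓ 2129:Wed 2130:Thu
Years with five Tuesdays: 2116, 2117, 2122, 2123, 2128 → 5.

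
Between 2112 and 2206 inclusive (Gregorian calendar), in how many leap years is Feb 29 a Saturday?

3

Leap years in 2112–2206: 23 of them.
Feb 29 weekday advances by 5 (mod 7) from one leap year to the next four years later (or differs when a century non-leap intervenes).
Leap-day weekdays: 2112:Mon 2116:Sat✓ 2120:Thu 2124:Tue 2128:Sun 2132:Fri 2136:Wed 2140:Mon 2144:Sat✓ 2148:Thu 2152:Tue 2156:Sun 2160:Fri 2164:Wed 2168:Mon 2172:Sat✓ 2176:Thu 2180:Tue 2184:Sun 2188:Fri 2192:Wed 2196:Mon 2204:Wed
Saturday: 2116, 2144, 2172 → 3.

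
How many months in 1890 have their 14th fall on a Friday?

Check the 14th of each month of 1890: Jan 14: Tue, Feb 14: Fri, Mar 14: Fri, Apr 14: Mon, May 14: Wed, Jun 14: Sat, Jul 14: Mon, Aug 14: Thu, Sep 14: Sun, Oct 14: Tue, Nov 14: Fri, Dec 14: Sun.
Friday occurs in February, March, November — 3 months.

3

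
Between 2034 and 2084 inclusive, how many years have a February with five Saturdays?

February has 28 days (29 in leap years); it has five Saturdays when Saturday falls among the first (month-length − 28) days — i.e. when February 1 is Saturday in a leap year (never in a common year).
February 1 by year: 2034:Wed 2035:Thu 2036:Fri 2037:Sun 2038:Mon 2039:Tue 2040:Wed 2041:Fri 2042:Sat 2043:Sun 2044:Mon 2045:Wed 2046:Thu 2047:Fri 2048:Sat✓ …(21 more)… 2070:Sat 2071:Sun 2072:Mon 2073:Wed 2074:Thu 2075:Fri 2076:Sat✓ 2077:Mon 2078:Tue 2079:Wed 2080:Thu 2081:Sat 2082:Sun 2083:Mon 2084:Tue
Years with five Saturdays: 2048, 2076 → 2.

2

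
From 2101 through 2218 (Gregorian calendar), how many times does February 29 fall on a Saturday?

Leap years in 2101–2218: 28 of them.
Feb 29 weekday advances by 5 (mod 7) from one leap year to the next four years later (or differs when a century non-leap intervenes).
Leap-day weekdays: 2104:Fri 2108:Wed 2112:Mon 2116:Sat✓ 2120:Thu 2124:Tue 2128:Sun 2132:Fri 2136:Wed 2140:Mon 2144:Sat✓ 2148:Thu 2152:Tue 2156:Sun 2160:Fri 2164:Wed 2168:Mon 2172:Sat✓ 2176:Thu 2180:Tue 2184:Sun 2188:Fri 2192:Wed 2196:Mon 2204:Wed 2208:Mon 2212:Sat✓ 2216:Thu
Saturday: 2116, 2144, 2172, 2212 → 4.

4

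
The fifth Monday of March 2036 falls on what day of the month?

March 1, 2036 is a Saturday, so the first Monday is the 3rd.
The fifth Monday is 3 + 28 = 31.

31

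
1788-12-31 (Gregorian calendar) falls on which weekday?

January 1, 1788 is a Tuesday.
December 31 is day 366 of the year, i.e. 365 days after Jan 1.
365 mod 7 = 1, so advance 1 weekday from Tuesday: Wednesday.

Wednesday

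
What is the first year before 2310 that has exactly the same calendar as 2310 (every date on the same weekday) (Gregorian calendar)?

2298

Two years share a calendar iff Jan 1 falls on the same weekday and both are leap or both are common. 2310: Jan 1 is Saturday, common year.
2309: Jan 1 Friday, common
2308: Jan 1 Wednesday, leap
2307: Jan 1 Tuesday, common
2306: Jan 1 Monday, common
2305: Jan 1 Sunday, common
2304: Jan 1 Friday, leap
2303: Jan 1 Thursday, common
2302: Jan 1 Wednesday, common
2301: Jan 1 Tuesday, common
2300: Jan 1 Monday, common
2299: Jan 1 Sunday, common
2298: Jan 1 Saturday, common
2298 matches on both conditions.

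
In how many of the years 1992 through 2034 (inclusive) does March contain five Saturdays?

17

March has 31 days; it has five Saturdays when Saturday falls among the first (month-length − 28) days — i.e. when March 1 is one of Saturday/Friday/Thursday.
March 1 by year: 1992:Sun 1993:Mon 1994:Tue 1995:Wed 1996:Fri✓ 1997:Sat✓ 1998:Sun 1999:Mon 2000:Wed 2001:Thu✓ 2002:Fri✓ 2003:Sat✓ 2004:Mon 2005:Tue 2006:Wed …(13 more)… 2020:Sun 2021:Mon 2022:Tue 2023:Wed 2024:Fri✓ 2025:Sat✓ 2026:Sun 2027:Mon 2028:Wed 2029:Thu✓ 2030:Fri✓ 2031:Sat✓ 2032:Mon 2033:Tue 2034:Wed
Years with five Saturdays: 1996, 1997, 2001, 2002, 2003, 2007, 2008, 2012, 2013, 2014, 2018, 2019, 2024, 2025, 2029, 2030, 2031 → 17.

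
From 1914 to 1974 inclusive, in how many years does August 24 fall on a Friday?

Track August 24's weekday year by year (advancing +1, or +2 across a Feb 29):
  1914: Mon  1915: Tue (+1)  1916: Thu (+2)  1917: Fri (+1) ✓  1918: Sat (+1)
  1919: Sun (+1)  1920: Tue (+2)  1921: Wed (+1)  1922: Thu (+1)  1923: Fri (+1) ✓
  1924: Sun (+2)  1925: Mon (+1)  1926: Tue (+1)  1927: Wed (+1)  … (33 more years) …
  1961: Thu (+1)  1962: Fri (+1) ✓  1963: Sat (+1)  1964: Mon (+2)  1965: Tue (+1)
  1966: Wed (+1)  1967: Thu (+1)  1968: Sat (+2)  1969: Sun (+1)  1970: Mon (+1)
  1971: Tue (+1)  1972: Thu (+2)  1973: Fri (+1) ✓  1974: Sat (+1)
Friday years: 1917, 1923, 1928, 1934, 1945, 1951, 1956, 1962, 1973 — 9 in total.

9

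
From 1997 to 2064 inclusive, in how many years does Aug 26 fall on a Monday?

Track Aug 26's weekday year by year (advancing +1, or +2 across a Feb 29):
  1997: Tue  1998: Wed (+1)  1999: Thu (+1)  2000: Sat (+2)  2001: Sun (+1)
  2002: Mon (+1) ✓  2003: Tue (+1)  2004: Thu (+2)  2005: Fri (+1)  2006: Sat (+1)
  2007: Sun (+1)  2008: Tue (+2)  2009: Wed (+1)  2010: Thu (+1)  … (40 more years) …
  2051: Sat (+1)  2052: Mon (+2) ✓  2053: Tue (+1)  2054: Wed (+1)  2055: Thu (+1)
  2056: Sat (+2)  2057: Sun (+1)  2058: Mon (+1) ✓  2059: Tue (+1)  2060: Thu (+2)
  2061: Fri (+1)  2062: Sat (+1)  2063: Sun (+1)  2064: Tue (+2)
Monday years: 2002, 2013, 2019, 2024, 2030, 2041, 2047, 2052, 2058 — 9 in total.

9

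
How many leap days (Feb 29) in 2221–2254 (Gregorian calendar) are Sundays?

Leap years in 2221–2254: 8 of them.
Feb 29 weekday advances by 5 (mod 7) from one leap year to the next four years later (or differs when a century non-leap intervenes).
Leap-day weekdays: 2224:Sun✓ 2228:Fri 2232:Wed 2236:Mon 2240:Sat 2244:Thu 2248:Tue 2252:Sun✓
Sunday: 2224, 2252 → 2.

2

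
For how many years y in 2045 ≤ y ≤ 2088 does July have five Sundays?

18

July has 31 days; it has five Sundays when Sunday falls among the first (month-length − 28) days — i.e. when July 1 is one of Sunday/Saturday/Friday.
July 1 by year: 2045:Sat✓ 2046:Sun✓ 2047:Mon 2048:Wed 2049:Thu 2050:Fri✓ 2051:Sat✓ 2052:Mon 2053:Tue 2054:Wed 2055:Thu 2056:Sat✓ 2057:Sun✓ 2058:Mon 2059:Tue …(14 more)… 2074:Sun✓ 2075:Mon 2076:Wed 2077:Thu 2078:Fri✓ 2079:Sat✓ 2080:Mon 2081:Tue 2082:Wed 2083:Thu 2084:Sat✓ 2085:Sun✓ 2086:Mon 2087:Tue 2088:Thu
Years with five Sundays: 2045, 2046, 2050, 2051, 2056, 2057, 2061, 2062, 2063, 2067, 2068, 2072, 2073, 2074, 2078, 2079, 2084, 2085 → 18.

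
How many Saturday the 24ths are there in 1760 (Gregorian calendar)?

1

Check the 24th of each month of 1760: Jan 24: Thu, Feb 24: Sun, Mar 24: Mon, Apr 24: Thu, May 24: Sat, Jun 24: Tue, Jul 24: Thu, Aug 24: Sun, Sep 24: Wed, Oct 24: Fri, Nov 24: Mon, Dec 24: Wed.
Saturday occurs in May — 1 month.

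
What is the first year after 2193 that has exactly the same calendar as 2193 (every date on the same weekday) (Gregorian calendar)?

Two years share a calendar iff Jan 1 falls on the same weekday and both are leap or both are common. 2193: Jan 1 is Tuesday, common year.
2194: Jan 1 Wednesday, common
2195: Jan 1 Thursday, common
2196: Jan 1 Friday, leap
2197: Jan 1 Sunday, common
2198: Jan 1 Monday, common
2199: Jan 1 Tuesday, common
2199 matches on both conditions.

2199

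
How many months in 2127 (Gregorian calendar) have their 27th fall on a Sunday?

2

Check the 27th of each month of 2127: Jan 27: Mon, Feb 27: Thu, Mar 27: Thu, Apr 27: Sun, May 27: Tue, Jun 27: Fri, Jul 27: Sun, Aug 27: Wed, Sep 27: Sat, Oct 27: Mon, Nov 27: Thu, Dec 27: Sat.
Sunday occurs in April, July — 2 months.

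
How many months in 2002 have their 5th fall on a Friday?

Check the 5th of each month of 2002: Jan 5: Sat, Feb 5: Tue, Mar 5: Tue, Apr 5: Fri, May 5: Sun, Jun 5: Wed, Jul 5: Fri, Aug 5: Mon, Sep 5: Thu, Oct 5: Sat, Nov 5: Tue, Dec 5: Thu.
Friday occurs in April, July — 2 months.

2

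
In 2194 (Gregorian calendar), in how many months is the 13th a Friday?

1

Check the 13th of each month of 2194: Jan 13: Mon, Feb 13: Thu, Mar 13: Thu, Apr 13: Sun, May 13: Tue, Jun 13: Fri, Jul 13: Sun, Aug 13: Wed, Sep 13: Sat, Oct 13: Mon, Nov 13: Thu, Dec 13: Sat.
Friday occurs in June — 1 month.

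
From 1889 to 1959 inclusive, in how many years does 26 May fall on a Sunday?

Track 26 May's weekday year by year (advancing +1, or +2 across a Feb 29):
  1889: Sun ✓  1890: Mon (+1)  1891: Tue (+1)  1892: Thu (+2)  1893: Fri (+1)
  1894: Sat (+1)  1895: Sun (+1) ✓  1896: Tue (+2)  1897: Wed (+1)  1898: Thu (+1)
  1899: Fri (+1)  1900: Sat (+1)  1901: Sun (+1) ✓  1902: Mon (+1)  … (43 more years) …
  1946: Sun (+1) ✓  1947: Mon (+1)  1948: Wed (+2)  1949: Thu (+1)  1950: Fri (+1)
  1951: Sat (+1)  1952: Mon (+2)  1953: Tue (+1)  1954: Wed (+1)  1955: Thu (+1)
  1956: Sat (+2)  1957: Sun (+1) ✓  1958: Mon (+1)  1959: Tue (+1)
Sunday years: 1889, 1895, 1901, 1907, 1912, 1918, 1929, 1935, 1940, 1946, 1957 — 11 in total.

11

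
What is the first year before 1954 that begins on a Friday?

Jan 1 advances by 2 weekdays after a leap year and by 1 after a common year.
1954: Jan 1 is Friday.
1953: Thursday
1952: Tuesday (leap)
1951: Monday
1950: Sunday
1949: Saturday
1948: Thursday (leap)
1947: Wednesday
1946: Tuesday
1945: Monday
1944: Saturday (leap)
1943: Friday
1943 begins on a Friday

1943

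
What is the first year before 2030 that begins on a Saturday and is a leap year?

2028

Jan 1 advances by 2 weekdays after a leap year and by 1 after a common year.
2030: Jan 1 is Tuesday.
2029: Monday
2028: Saturday (leap)
2028 begins on a Saturday and is a leap year.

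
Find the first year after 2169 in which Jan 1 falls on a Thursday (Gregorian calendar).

Jan 1 advances by 2 weekdays after a leap year and by 1 after a common year.
2169: Jan 1 is Sunday.
2170: Monday
2171: Tuesday
2172: Wednesday (leap)
2173: Friday
2174: Saturday
2175: Sunday
2176: Monday (leap)
2177: Wednesday
2178: Thursday
2178 begins on a Thursday

2178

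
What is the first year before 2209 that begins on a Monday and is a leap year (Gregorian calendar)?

2176

Jan 1 advances by 2 weekdays after a leap year and by 1 after a common year.
2209: Jan 1 is Sunday.
2208: Friday (leap)
2207: Thursday
2206: Wednesday
2205: Tuesday
2204: Sunday (leap)
2203: Saturday
2202: Friday
2201: Thursday
2200: Wednesday
2199: Tuesday
2198: Monday
2197: Sunday
2196: Friday (leap)
2195: Thursday
2194: Wednesday
2193: Tuesday
2192: Sunday (leap)
2191: Saturday
2190: Friday
2189: Thursday
2188: Tuesday (leap)
2187: Monday
2186: Sunday
2185: Saturday
2184: Thursday (leap)
2183: Wednesday
2182: Tuesday
2181: Monday
2180: Saturday (leap)
2179: Friday
2178: Thursday
2177: Wednesday
2176: Monday (leap)
2176 begins on a Monday and is a leap year.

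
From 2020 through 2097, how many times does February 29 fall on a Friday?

3

Leap years in 2020–2097: 20 of them.
Feb 29 weekday advances by 5 (mod 7) from one leap year to the next four years later (or differs when a century non-leap intervenes).
Leap-day weekdays: 2020:Sat 2024:Thu 2028:Tue 2032:Sun 2036:Fri✓ 2040:Wed 2044:Mon 2048:Sat 2052:Thu 2056:Tue 2060:Sun 2064:Fri✓ 2068:Wed 2072:Mon 2076:Sat 2080:Thu 2084:Tue 2088:Sun 2092:Fri✓ 2096:Wed
Friday: 2036, 2064, 2092 → 3.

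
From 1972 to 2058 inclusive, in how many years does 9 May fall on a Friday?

Track 9 May's weekday year by year (advancing +1, or +2 across a Feb 29):
  1972: Tue  1973: Wed (+1)  1974: Thu (+1)  1975: Fri (+1) ✓  1976: Sun (+2)
  1977: Mon (+1)  1978: Tue (+1)  1979: Wed (+1)  1980: Fri (+2) ✓  1981: Sat (+1)
  1982: Sun (+1)  1983: Mon (+1)  1984: Wed (+2)  1985: Thu (+1)  … (59 more years) …
  2045: Tue (+1)  2046: Wed (+1)  2047: Thu (+1)  2048: Sat (+2)  2049: Sun (+1)
  2050: Mon (+1)  2051: Tue (+1)  2052: Thu (+2)  2053: Fri (+1) ✓  2054: Sat (+1)
  2055: Sun (+1)  2056: Tue (+2)  2057: Wed (+1)  2058: Thu (+1)
Friday years: 1975, 1980, 1986, 1997, 2003, 2008, 2014, 2025, 2031, 2036, 2042, 2053 — 12 in total.

12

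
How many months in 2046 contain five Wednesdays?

4

A month of length L has five Wednesdays iff its first Wednesday is on day ≤ L−28 (so day 1–3 in a 31-day month, 1–2 in a 30-day month, day 1 in a leap February).
Checking each month of 2046: Jan starts Mon (31d) ✓; Feb starts Thu (28d); Mar starts Thu (31d); Apr starts Sun (30d); May starts Tue (31d) ✓; Jun starts Fri (30d); Jul starts Sun (31d); Aug starts Wed (31d) ✓; Sep starts Sat (30d); Oct starts Mon (31d) ✓; Nov starts Thu (30d); Dec starts Sat (31d).
Five-Wednesday months: January, May, August, October → 4.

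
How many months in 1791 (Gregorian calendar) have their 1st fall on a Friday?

2

Check the 1st of each month of 1791: Jan 1: Sat, Feb 1: Tue, Mar 1: Tue, Apr 1: Fri, May 1: Sun, Jun 1: Wed, Jul 1: Fri, Aug 1: Mon, Sep 1: Thu, Oct 1: Sat, Nov 1: Tue, Dec 1: Thu.
Friday occurs in April, July — 2 months.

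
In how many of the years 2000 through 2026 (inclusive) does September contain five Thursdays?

7

September has 30 days; it has five Thursdays when Thursday falls among the first (month-length − 28) days — i.e. when September 1 is one of Thursday/Wednesday.
September 1 by year: 2000:Fri 2001:Sat 2002:Sun 2003:Mon 2004:Wed✓ 2005:Thu✓ 2006:Fri 2007:Sat 2008:Mon 2009:Tue 2010:Wed✓ 2011:Thu✓ 2012:Sat 2013:Sun 2014:Mon 2015:Tue 2016:Thu✓ 2017:Fri 2018:Sat 2019:Sun 2020:Tue 2021:Wed✓ 2022:Thu✓ 2023:Fri 2024:Sun 2025:Mon 2026:Tue
Years with five Thursdays: 2004, 2005, 2010, 2011, 2016, 2021, 2022 → 7.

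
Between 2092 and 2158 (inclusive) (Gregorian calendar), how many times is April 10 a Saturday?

Track April 10's weekday year by year (advancing +1, or +2 across a Feb 29):
  2092: Thu  2093: Fri (+1)  2094: Sat (+1) ✓  2095: Sun (+1)  2096: Tue (+2)
  2097: Wed (+1)  2098: Thu (+1)  2099: Fri (+1)  2100: Sat (+1) ✓  2101: Sun (+1)
  2102: Mon (+1)  2103: Tue (+1)  2104: Thu (+2)  2105: Fri (+1)  … (39 more years) …
  2145: Sat (+1) ✓  2146: Sun (+1)  2147: Mon (+1)  2148: Wed (+2)  2149: Thu (+1)
  2150: Fri (+1)  2151: Sat (+1) ✓  2152: Mon (+2)  2153: Tue (+1)  2154: Wed (+1)
  2155: Thu (+1)  2156: Sat (+2) ✓  2157: Sun (+1)  2158: Mon (+1)
Saturday years: 2094, 2100, 2106, 2117, 2123, 2128, 2134, 2145, 2151, 2156 — 10 in total.

10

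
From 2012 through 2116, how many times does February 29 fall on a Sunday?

Leap years in 2012–2116: 26 of them.
Feb 29 weekday advances by 5 (mod 7) from one leap year to the next four years later (or differs when a century non-leap intervenes).
Leap-day weekdays: 2012:Wed 2016:Mon 2020:Sat 2024:Thu 2028:Tue 2032:Sun✓ 2036:Fri 2040:Wed 2044:Mon 2048:Sat 2052:Thu 2056:Tue 2060:Sun✓ 2064:Fri 2068:Wed 2072:Mon 2076:Sat 2080:Thu 2084:Tue 2088:Sun✓ 2092:Fri 2096:Wed 2104:Fri 2108:Wed 2112:Mon 2116:Sat
Sunday: 2032, 2060, 2088 → 3.

3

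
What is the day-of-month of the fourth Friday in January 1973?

January 1, 1973 is a Monday, so the first Friday is the 5th.
The fourth Friday is 5 + 21 = 26.

26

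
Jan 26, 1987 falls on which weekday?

January 1, 1987 is a Thursday.
January 26 is day 26 of the year, i.e. 25 days after Jan 1.
25 mod 7 = 4, so advance 4 weekdays from Thursday: Monday.

Monday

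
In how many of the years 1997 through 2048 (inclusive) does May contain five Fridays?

23

May has 31 days; it has five Fridays when Friday falls among the first (month-length − 28) days — i.e. when May 1 is one of Friday/Thursday/Wednesday.
May 1 by year: 1997:Thu✓ 1998:Fri✓ 1999:Sat 2000:Mon 2001:Tue 2002:Wed✓ 2003:Thu✓ 2004:Sat 2005:Sun 2006:Mon 2007:Tue 2008:Thu✓ 2009:Fri✓ 2010:Sat 2011:Sun …(22 more)… 2034:Mon 2035:Tue 2036:Thu✓ 2037:Fri✓ 2038:Sat 2039:Sun 2040:Tue 2041:Wed✓ 2042:Thu✓ 2043:Fri✓ 2044:Sun 2045:Mon 2046:Tue 2047:Wed✓ 2048:Fri✓
Years with five Fridays: 1997, 1998, 2002, 2003, 2008, 2009, 2013, 2014, 2015, 2019, 2020, 2024, 2025, 2026, 2030, 2031, 2036, 2037, 2041, 2042, 2043, 2047, 2048 → 23.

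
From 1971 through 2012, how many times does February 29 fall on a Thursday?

Leap years in 1971–2012: 11 of them.
Feb 29 weekday advances by 5 (mod 7) from one leap year to the next four years later (or differs when a century non-leap intervenes).
Leap-day weekdays: 1972:Tue 1976:Sun 1980:Fri 1984:Wed 1988:Mon 1992:Sat 1996:Thu✓ 2000:Tue 2004:Sun 2008:Fri 2012:Wed
Thursday: 1996 → 1.

1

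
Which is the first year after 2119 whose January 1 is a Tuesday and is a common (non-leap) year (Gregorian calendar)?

2126

Jan 1 advances by 2 weekdays after a leap year and by 1 after a common year.
2119: Jan 1 is Sunday.
2120: Monday (leap)
2121: Wednesday
2122: Thursday
2123: Friday
2124: Saturday (leap)
2125: Monday
2126: Tuesday
2126 begins on a Tuesday and is a common year.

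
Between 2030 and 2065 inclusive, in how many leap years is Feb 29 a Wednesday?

1

Leap years in 2030–2065: 9 of them.
Feb 29 weekday advances by 5 (mod 7) from one leap year to the next four years later (or differs when a century non-leap intervenes).
Leap-day weekdays: 2032:Sun 2036:Fri 2040:Wed✓ 2044:Mon 2048:Sat 2052:Thu 2056:Tue 2060:Sun 2064:Fri
Wednesday: 2040 → 1.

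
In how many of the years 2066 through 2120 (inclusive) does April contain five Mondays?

April has 30 days; it has five Mondays when Monday falls among the first (month-length − 28) days — i.e. when April 1 is one of Monday/Sunday.
April 1 by year: 2066:Thu 2067:Fri 2068:Sun✓ 2069:Mon✓ 2070:Tue 2071:Wed 2072:Fri 2073:Sat 2074:Sun✓ 2075:Mon✓ 2076:Wed 2077:Thu 2078:Fri 2079:Sat 2080:Mon✓ …(25 more)… 2106:Thu 2107:Fri 2108:Sun✓ 2109:Mon✓ 2110:Tue 2111:Wed 2112:Fri 2113:Sat 2114:Sun✓ 2115:Mon✓ 2116:Wed 2117:Thu 2118:Fri 2119:Sat 2120:Mon✓
Years with five Mondays: 2068, 2069, 2074, 2075, 2080, 2085, 2086, 2091, 2096, 2097, 2103, 2108, 2109, 2114, 2115, 2120 → 16.

16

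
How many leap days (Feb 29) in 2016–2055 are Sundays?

1

Leap years in 2016–2055: 10 of them.
Feb 29 weekday advances by 5 (mod 7) from one leap year to the next four years later (or differs when a century non-leap intervenes).
Leap-day weekdays: 2016:Mon 2020:Sat 2024:Thu 2028:Tue 2032:Sun✓ 2036:Fri 2040:Wed 2044:Mon 2048:Sat 2052:Thu
Sunday: 2032 → 1.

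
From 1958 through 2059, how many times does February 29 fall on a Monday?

4

Leap years in 1958–2059: 25 of them.
Feb 29 weekday advances by 5 (mod 7) from one leap year to the next four years later (or differs when a century non-leap intervenes).
Leap-day weekdays: 1960:Mon✓ 1964:Sat 1968:Thu 1972:Tue 1976:Sun 1980:Fri 1984:Wed 1988:Mon✓ 1992:Sat 1996:Thu 2000:Tue 2004:Sun 2008:Fri 2012:Wed 2016:Mon✓ 2020:Sat 2024:Thu 2028:Tue 2032:Sun 2036:Fri 2040:Wed 2044:Mon✓ 2048:Sat 2052:Thu 2056:Tue
Monday: 1960, 1988, 2016, 2044 → 4.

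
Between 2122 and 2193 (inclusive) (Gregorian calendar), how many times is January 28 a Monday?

Track January 28's weekday year by year (advancing +1, or +2 across a Feb 29):
  2122: Wed  2123: Thu (+1)  2124: Fri (+1)  2125: Sun (+2)  2126: Mon (+1) ✓
  2127: Tue (+1)  2128: Wed (+1)  2129: Fri (+2)  2130: Sat (+1)  2131: Sun (+1)
  2132: Mon (+1) ✓  2133: Wed (+2)  2134: Thu (+1)  2135: Fri (+1)  … (44 more years) …
  2180: Fri (+1)  2181: Sun (+2)  2182: Mon (+1) ✓  2183: Tue (+1)  2184: Wed (+1)
  2185: Fri (+2)  2186: Sat (+1)  2187: Sun (+1)  2188: Mon (+1) ✓  2189: Wed (+2)
  2190: Thu (+1)  2191: Fri (+1)  2192: Sat (+1)  2193: Mon (+2) ✓
Monday years: 2126, 2132, 2137, 2143, 2154, 2160, 2165, 2171, 2182, 2188, 2193 — 11 in total.

11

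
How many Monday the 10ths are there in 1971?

1

Check the 10th of each month of 1971: Jan 10: Sun, Feb 10: Wed, Mar 10: Wed, Apr 10: Sat, May 10: Mon, Jun 10: Thu, Jul 10: Sat, Aug 10: Tue, Sep 10: Fri, Oct 10: Sun, Nov 10: Wed, Dec 10: Fri.
Monday occurs in May — 1 month.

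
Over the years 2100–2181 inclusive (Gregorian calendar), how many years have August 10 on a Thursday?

12

Track August 10's weekday year by year (advancing +1, or +2 across a Feb 29):
  2100: Tue  2101: Wed (+1)  2102: Thu (+1) ✓  2103: Fri (+1)  2104: Sun (+2)
  2105: Mon (+1)  2106: Tue (+1)  2107: Wed (+1)  2108: Fri (+2)  2109: Sat (+1)
  2110: Sun (+1)  2111: Mon (+1)  2112: Wed (+2)  2113: Thu (+1) ✓  … (54 more years) …
  2168: Wed (+2)  2169: Thu (+1) ✓  2170: Fri (+1)  2171: Sat (+1)  2172: Mon (+2)
  2173: Tue (+1)  2174: Wed (+1)  2175: Thu (+1) ✓  2176: Sat (+2)  2177: Sun (+1)
  2178: Mon (+1)  2179: Tue (+1)  2180: Thu (+2) ✓  2181: Fri (+1)
Thursday years: 2102, 2113, 2119, 2124, 2130, 2141, 2147, 2152, 2158, 2169, 2175, 2180 — 12 in total.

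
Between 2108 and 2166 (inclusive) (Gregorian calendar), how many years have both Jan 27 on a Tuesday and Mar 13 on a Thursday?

Check each year's weekday for Jan 27 and Mar 13:
  2108: Fri/Tue  2109: Sun/Wed  2110: Mon/Thu  2111: Tue/Fri  2112: Wed/Sun  2113: Fri/Mon  2114: Sat/Tue  2115: Sun/Wed  2116: Mon/Fri  2117: Wed/Sat  2118: Thu/Sun  2119: Fri/Mon  2120: Sat/Wed  2121: Mon/Thu  …(31 more)…  2153: Sat/Tue  2154: Sun/Wed  2155: Mon/Thu  2156: Tue/Sat  2157: Thu/Sun  2158: Fri/Mon  2159: Sat/Tue  2160: Sun/Thu  2161: Tue/Fri  2162: Wed/Sat  2163: Thu/Sun  2164: Fri/Tue  2165: Sun/Wed  2166: Mon/Thu
Both conditions hold in: no year — 0.

0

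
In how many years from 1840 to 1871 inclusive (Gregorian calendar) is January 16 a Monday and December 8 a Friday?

Check each year's weekday for January 16 and December 8:
  1840: Thu/Tue  1841: Sat/Wed  1842: Sun/Thu  1843: Mon/Fri ✓  1844: Tue/Sun  1845: Thu/Mon  1846: Fri/Tue  1847: Sat/Wed  1848: Sun/Fri  1849: Tue/Sat  1850: Wed/Sun  1851: Thu/Mon  1852: Fri/Wed  1853: Sun/Thu  …(4 more)…  1858: Sat/Wed  1859: Sun/Thu  1860: Mon/Sat  1861: Wed/Sun  1862: Thu/Mon  1863: Fri/Tue  1864: Sat/Thu  1865: Mon/Fri ✓  1866: Tue/Sat  1867: Wed/Sun  1868: Thu/Tue  1869: Sat/Wed  1870: Sun/Thu  1871: Mon/Fri ✓
Both conditions hold in: 1843, 1854, 1865, 1871 — 4.

4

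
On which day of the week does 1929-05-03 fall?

January 1, 1929 is a Tuesday.
May 3 is day 123 of the year, i.e. 122 days after Jan 1.
122 mod 7 = 3, so advance 3 weekdays from Tuesday: Friday.

Friday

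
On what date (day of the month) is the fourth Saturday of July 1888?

July 1, 1888 is a Sunday, so the first Saturday is the 7th.
The fourth Saturday is 7 + 21 = 28.

28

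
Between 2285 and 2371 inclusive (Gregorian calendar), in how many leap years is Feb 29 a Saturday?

Leap years in 2285–2371: 20 of them.
Feb 29 weekday advances by 5 (mod 7) from one leap year to the next four years later (or differs when a century non-leap intervenes).
Leap-day weekdays: 2288:Wed 2292:Mon 2296:Sat✓ 2304:Mon 2308:Sat✓ 2312:Thu 2316:Tue 2320:Sun 2324:Fri 2328:Wed 2332:Mon 2336:Sat✓ 2340:Thu 2344:Tue 2348:Sun 2352:Fri 2356:Wed 2360:Mon 2364:Sat✓ 2368:Thu
Saturday: 2296, 2308, 2336, 2364 → 4.

4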